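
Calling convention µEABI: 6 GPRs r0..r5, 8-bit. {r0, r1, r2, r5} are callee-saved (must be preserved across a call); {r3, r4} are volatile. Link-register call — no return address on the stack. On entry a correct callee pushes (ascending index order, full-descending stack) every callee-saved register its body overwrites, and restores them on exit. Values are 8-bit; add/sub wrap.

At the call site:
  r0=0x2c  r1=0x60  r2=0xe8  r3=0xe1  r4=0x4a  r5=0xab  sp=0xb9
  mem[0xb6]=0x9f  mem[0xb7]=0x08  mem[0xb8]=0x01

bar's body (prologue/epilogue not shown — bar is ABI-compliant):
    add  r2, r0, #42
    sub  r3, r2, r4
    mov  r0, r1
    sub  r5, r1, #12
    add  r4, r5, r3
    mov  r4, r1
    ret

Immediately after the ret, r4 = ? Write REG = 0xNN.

REG = 0x60

prologue: push r0 → mem[0xb8]=0x2c, sp=0xb8
prologue: push r2 → mem[0xb7]=0xe8, sp=0xb7
prologue: push r5 → mem[0xb6]=0xab, sp=0xb6
body[0] add  r2, r0, #42 → r2=0x56
body[1] sub  r3, r2, r4 → r3=0x0c
body[2] mov  r0, r1 → r0=0x60
body[3] sub  r5, r1, #12 → r5=0x54
body[4] add  r4, r5, r3 → r4=0x60
body[5] mov  r4, r1 → r4=0x60
epilogue: pop r5=0xab, sp=0xb7
epilogue: pop r2=0xe8, sp=0xb8
epilogue: pop r0=0x2c, sp=0xb9
r4 is caller-saved → body value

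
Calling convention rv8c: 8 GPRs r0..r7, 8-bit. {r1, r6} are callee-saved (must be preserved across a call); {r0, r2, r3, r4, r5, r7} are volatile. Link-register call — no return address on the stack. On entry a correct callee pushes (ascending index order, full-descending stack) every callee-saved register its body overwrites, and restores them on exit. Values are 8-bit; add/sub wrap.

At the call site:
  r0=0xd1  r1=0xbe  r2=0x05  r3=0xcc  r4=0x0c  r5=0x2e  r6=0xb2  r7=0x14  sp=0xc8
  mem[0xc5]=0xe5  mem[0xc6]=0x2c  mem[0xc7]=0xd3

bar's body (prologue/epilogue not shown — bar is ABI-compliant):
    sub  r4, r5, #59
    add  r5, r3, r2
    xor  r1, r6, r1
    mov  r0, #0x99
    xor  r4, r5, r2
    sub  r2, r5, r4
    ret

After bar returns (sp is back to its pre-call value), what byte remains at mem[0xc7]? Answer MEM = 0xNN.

MEM = 0xbe

prologue: push r1 -> mem[0xc7]=0xbe, sp=0xc7
body[0] sub  r4, r5, #59 -> r4=0xf3
body[1] add  r5, r3, r2 -> r5=0xd1
body[2] xor  r1, r6, r1 -> r1=0x0c
body[3] mov  r0, #0x99 -> r0=0x99
body[4] xor  r4, r5, r2 -> r4=0xd4
body[5] sub  r2, r5, r4 -> r2=0xfd
epilogue: pop r1=0xbe, sp=0xc8
prologue pushed ['r1'] at ['0xc7']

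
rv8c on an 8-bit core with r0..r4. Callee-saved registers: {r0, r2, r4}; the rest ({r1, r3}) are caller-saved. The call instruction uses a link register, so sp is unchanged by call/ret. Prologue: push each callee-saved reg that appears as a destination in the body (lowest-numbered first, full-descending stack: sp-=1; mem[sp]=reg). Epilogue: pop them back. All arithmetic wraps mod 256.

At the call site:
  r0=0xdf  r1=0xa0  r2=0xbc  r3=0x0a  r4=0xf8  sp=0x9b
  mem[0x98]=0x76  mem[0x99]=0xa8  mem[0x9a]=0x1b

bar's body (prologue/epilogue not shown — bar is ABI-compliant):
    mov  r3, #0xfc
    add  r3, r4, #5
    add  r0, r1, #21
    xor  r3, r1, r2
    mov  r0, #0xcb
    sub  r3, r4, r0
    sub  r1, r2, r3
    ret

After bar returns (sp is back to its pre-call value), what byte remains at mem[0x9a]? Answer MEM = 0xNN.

MEM = 0xdf

prologue: push r0 → mem[0x9a]=0xdf, sp=0x9a
body[0] mov  r3, #0xfc → r3=0xfc
body[1] add  r3, r4, #5 → r3=0xfd
body[2] add  r0, r1, #21 → r0=0xb5
body[3] xor  r3, r1, r2 → r3=0x1c
body[4] mov  r0, #0xcb → r0=0xcb
body[5] sub  r3, r4, r0 → r3=0x2d
body[6] sub  r1, r2, r3 → r1=0x8f
epilogue: pop r0=0xdf, sp=0x9b
prologue pushed ['r0'] at ['0x9a']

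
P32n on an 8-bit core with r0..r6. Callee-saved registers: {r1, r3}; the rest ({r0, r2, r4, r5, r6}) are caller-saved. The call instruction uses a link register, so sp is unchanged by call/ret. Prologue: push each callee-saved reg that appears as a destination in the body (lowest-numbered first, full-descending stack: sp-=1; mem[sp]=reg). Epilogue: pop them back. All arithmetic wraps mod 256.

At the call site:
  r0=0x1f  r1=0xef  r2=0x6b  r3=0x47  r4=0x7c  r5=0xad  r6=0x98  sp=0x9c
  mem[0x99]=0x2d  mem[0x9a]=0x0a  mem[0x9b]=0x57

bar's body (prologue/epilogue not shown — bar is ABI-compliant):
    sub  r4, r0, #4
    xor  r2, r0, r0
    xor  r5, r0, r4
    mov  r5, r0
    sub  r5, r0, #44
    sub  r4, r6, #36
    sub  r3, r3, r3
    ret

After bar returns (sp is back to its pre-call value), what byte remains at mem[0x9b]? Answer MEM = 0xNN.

MEM = 0x47

prologue: push r3 → mem[0x9b]=0x47, sp=0x9b
body[0] sub  r4, r0, #4 → r4=0x1b
body[1] xor  r2, r0, r0 → r2=0x00
body[2] xor  r5, r0, r4 → r5=0x04
body[3] mov  r5, r0 → r5=0x1f
body[4] sub  r5, r0, #44 → r5=0xf3
body[5] sub  r4, r6, #36 → r4=0x74
body[6] sub  r3, r3, r3 → r3=0x00
epilogue: pop r3=0x47, sp=0x9c
prologue pushed ['r3'] at ['0x9b']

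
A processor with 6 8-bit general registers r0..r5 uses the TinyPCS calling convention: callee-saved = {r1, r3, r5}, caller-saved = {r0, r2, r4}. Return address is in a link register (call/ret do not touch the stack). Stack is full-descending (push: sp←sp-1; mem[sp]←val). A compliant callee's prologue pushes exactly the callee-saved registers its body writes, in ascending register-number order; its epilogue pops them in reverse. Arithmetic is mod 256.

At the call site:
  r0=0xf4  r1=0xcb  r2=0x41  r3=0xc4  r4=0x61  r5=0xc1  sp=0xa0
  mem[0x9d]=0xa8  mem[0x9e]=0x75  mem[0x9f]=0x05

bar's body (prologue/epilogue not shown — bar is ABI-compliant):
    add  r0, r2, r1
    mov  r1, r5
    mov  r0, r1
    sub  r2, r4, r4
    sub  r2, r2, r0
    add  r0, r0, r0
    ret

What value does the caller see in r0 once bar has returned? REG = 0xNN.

REG = 0x82

prologue: push r1 -> mem[0x9f]=0xcb, sp=0x9f
body[0] add  r0, r2, r1 -> r0=0x0c
body[1] mov  r1, r5 -> r1=0xc1
body[2] mov  r0, r1 -> r0=0xc1
body[3] sub  r2, r4, r4 -> r2=0x00
body[4] sub  r2, r2, r0 -> r2=0x3f
body[5] add  r0, r0, r0 -> r0=0x82
epilogue: pop r1=0xcb, sp=0xa0
r0 is caller-saved -> body value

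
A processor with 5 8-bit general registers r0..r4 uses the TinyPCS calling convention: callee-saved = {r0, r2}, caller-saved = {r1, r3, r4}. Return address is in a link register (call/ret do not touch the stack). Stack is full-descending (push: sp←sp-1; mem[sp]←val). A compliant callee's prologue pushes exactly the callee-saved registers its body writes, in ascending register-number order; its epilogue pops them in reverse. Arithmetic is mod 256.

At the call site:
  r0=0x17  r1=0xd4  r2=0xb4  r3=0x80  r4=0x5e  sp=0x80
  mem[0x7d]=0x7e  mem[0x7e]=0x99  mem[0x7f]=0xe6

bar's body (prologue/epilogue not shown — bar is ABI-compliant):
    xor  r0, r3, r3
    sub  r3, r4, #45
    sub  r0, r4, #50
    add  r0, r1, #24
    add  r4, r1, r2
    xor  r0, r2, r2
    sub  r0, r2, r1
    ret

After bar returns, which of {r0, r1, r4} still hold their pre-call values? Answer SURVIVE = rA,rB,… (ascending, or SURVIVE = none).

prologue: push r0 -> mem[0x7f]=0x17, sp=0x7f
body[0] xor  r0, r3, r3 -> r0=0x00
body[1] sub  r3, r4, #45 -> r3=0x31
body[2] sub  r0, r4, #50 -> r0=0x2c
body[3] add  r0, r1, #24 -> r0=0xec
body[4] add  r4, r1, r2 -> r4=0x88
body[5] xor  r0, r2, r2 -> r0=0x00
body[6] sub  r0, r2, r1 -> r0=0xe0
epilogue: pop r0=0x17, sp=0x80
r0: callee-saved, written=True
r1: caller-saved, written=False
r4: caller-saved, written=True

SURVIVE = r0,r1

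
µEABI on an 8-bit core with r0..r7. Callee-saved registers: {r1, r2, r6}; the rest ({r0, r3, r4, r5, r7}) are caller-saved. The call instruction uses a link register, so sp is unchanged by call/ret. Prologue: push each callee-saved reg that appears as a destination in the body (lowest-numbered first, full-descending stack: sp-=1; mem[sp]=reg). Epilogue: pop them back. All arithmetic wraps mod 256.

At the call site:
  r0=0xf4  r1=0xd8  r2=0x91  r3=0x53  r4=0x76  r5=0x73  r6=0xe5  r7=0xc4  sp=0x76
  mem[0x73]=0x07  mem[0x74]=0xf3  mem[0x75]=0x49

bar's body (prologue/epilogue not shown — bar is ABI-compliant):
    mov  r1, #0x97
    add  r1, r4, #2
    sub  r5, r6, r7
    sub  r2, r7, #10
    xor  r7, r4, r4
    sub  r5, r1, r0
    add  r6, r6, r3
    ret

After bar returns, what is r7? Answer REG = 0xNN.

REG = 0x00

prologue: push r1 -> mem[0x75]=0xd8, sp=0x75
prologue: push r2 -> mem[0x74]=0x91, sp=0x74
prologue: push r6 -> mem[0x73]=0xe5, sp=0x73
body[0] mov  r1, #0x97 -> r1=0x97
body[1] add  r1, r4, #2 -> r1=0x78
body[2] sub  r5, r6, r7 -> r5=0x21
body[3] sub  r2, r7, #10 -> r2=0xba
body[4] xor  r7, r4, r4 -> r7=0x00
body[5] sub  r5, r1, r0 -> r5=0x84
body[6] add  r6, r6, r3 -> r6=0x38
epilogue: pop r6=0xe5, sp=0x74
epilogue: pop r2=0x91, sp=0x75
epilogue: pop r1=0xd8, sp=0x76
r7 is caller-saved -> body value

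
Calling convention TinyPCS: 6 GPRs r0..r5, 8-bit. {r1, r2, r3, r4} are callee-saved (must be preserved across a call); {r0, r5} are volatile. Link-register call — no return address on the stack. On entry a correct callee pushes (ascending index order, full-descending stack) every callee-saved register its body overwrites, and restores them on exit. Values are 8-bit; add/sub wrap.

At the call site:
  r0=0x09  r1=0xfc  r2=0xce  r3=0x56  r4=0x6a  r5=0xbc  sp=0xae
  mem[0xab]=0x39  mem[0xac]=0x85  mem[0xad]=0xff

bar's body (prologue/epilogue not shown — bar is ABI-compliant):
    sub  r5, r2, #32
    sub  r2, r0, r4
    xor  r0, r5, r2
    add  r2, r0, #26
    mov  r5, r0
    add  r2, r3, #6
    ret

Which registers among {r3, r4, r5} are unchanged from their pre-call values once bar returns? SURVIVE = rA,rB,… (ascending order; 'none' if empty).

prologue: push r2 → mem[0xad]=0xce, sp=0xad
body[0] sub  r5, r2, #32 → r5=0xae
body[1] sub  r2, r0, r4 → r2=0x9f
body[2] xor  r0, r5, r2 → r0=0x31
body[3] add  r2, r0, #26 → r2=0x4b
body[4] mov  r5, r0 → r5=0x31
body[5] add  r2, r3, #6 → r2=0x5c
epilogue: pop r2=0xce, sp=0xae
r3: callee-saved, written=False
r4: callee-saved, written=False
r5: caller-saved, written=True

SURVIVE = r3,r4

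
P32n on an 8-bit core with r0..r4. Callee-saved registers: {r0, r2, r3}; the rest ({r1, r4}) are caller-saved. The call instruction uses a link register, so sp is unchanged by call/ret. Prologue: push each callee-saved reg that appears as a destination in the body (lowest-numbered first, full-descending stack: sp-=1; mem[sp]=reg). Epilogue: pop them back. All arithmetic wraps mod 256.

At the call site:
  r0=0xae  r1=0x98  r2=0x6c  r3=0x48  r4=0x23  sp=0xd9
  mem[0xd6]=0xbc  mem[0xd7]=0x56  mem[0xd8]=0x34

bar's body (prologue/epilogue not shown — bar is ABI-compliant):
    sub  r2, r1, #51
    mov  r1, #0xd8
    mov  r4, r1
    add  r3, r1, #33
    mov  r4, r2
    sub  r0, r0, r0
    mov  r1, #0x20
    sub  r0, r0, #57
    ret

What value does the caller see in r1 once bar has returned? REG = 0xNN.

REG = 0x20

prologue: push r0 -> mem[0xd8]=0xae, sp=0xd8
prologue: push r2 -> mem[0xd7]=0x6c, sp=0xd7
prologue: push r3 -> mem[0xd6]=0x48, sp=0xd6
body[0] sub  r2, r1, #51 -> r2=0x65
body[1] mov  r1, #0xd8 -> r1=0xd8
body[2] mov  r4, r1 -> r4=0xd8
body[3] add  r3, r1, #33 -> r3=0xf9
body[4] mov  r4, r2 -> r4=0x65
body[5] sub  r0, r0, r0 -> r0=0x00
body[6] mov  r1, #0x20 -> r1=0x20
body[7] sub  r0, r0, #57 -> r0=0xc7
epilogue: pop r3=0x48, sp=0xd7
epilogue: pop r2=0x6c, sp=0xd8
epilogue: pop r0=0xae, sp=0xd9
r1 is caller-saved -> body value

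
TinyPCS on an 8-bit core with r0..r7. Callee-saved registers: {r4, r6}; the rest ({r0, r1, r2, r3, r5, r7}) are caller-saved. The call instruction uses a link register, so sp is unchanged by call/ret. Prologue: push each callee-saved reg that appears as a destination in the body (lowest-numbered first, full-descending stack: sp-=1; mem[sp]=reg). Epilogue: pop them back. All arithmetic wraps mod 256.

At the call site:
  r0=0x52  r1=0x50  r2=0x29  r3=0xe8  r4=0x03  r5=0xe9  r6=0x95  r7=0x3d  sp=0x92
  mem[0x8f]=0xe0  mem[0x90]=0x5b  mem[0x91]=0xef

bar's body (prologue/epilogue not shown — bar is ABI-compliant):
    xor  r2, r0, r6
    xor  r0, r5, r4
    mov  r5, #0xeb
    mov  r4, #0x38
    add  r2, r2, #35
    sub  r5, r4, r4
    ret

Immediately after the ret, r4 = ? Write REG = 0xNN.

REG = 0x03

prologue: push r4 -> mem[0x91]=0x03, sp=0x91
body[0] xor  r2, r0, r6 -> r2=0xc7
body[1] xor  r0, r5, r4 -> r0=0xea
body[2] mov  r5, #0xeb -> r5=0xeb
body[3] mov  r4, #0x38 -> r4=0x38
body[4] add  r2, r2, #35 -> r2=0xea
body[5] sub  r5, r4, r4 -> r5=0x00
epilogue: pop r4=0x03, sp=0x92
r4 is callee-saved -> restored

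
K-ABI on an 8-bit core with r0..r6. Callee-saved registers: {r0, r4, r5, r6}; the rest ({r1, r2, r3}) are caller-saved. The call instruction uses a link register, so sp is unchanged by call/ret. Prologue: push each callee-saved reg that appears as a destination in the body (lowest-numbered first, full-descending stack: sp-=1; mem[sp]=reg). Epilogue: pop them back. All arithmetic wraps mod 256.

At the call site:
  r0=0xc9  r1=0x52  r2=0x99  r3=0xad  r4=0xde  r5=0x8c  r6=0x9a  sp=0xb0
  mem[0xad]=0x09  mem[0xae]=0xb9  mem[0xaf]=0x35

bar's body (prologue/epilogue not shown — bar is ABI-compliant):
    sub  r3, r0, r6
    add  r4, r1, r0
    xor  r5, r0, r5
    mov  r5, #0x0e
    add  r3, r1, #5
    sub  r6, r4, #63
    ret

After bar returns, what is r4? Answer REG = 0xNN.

prologue: push r4 → mem[0xaf]=0xde, sp=0xaf
prologue: push r5 → mem[0xae]=0x8c, sp=0xae
prologue: push r6 → mem[0xad]=0x9a, sp=0xad
body[0] sub  r3, r0, r6 → r3=0x2f
body[1] add  r4, r1, r0 → r4=0x1b
body[2] xor  r5, r0, r5 → r5=0x45
body[3] mov  r5, #0x0e → r5=0x0e
body[4] add  r3, r1, #5 → r3=0x57
body[5] sub  r6, r4, #63 → r6=0xdc
epilogue: pop r6=0x9a, sp=0xae
epilogue: pop r5=0x8c, sp=0xaf
epilogue: pop r4=0xde, sp=0xb0
r4 is callee-saved → restored

REG = 0xde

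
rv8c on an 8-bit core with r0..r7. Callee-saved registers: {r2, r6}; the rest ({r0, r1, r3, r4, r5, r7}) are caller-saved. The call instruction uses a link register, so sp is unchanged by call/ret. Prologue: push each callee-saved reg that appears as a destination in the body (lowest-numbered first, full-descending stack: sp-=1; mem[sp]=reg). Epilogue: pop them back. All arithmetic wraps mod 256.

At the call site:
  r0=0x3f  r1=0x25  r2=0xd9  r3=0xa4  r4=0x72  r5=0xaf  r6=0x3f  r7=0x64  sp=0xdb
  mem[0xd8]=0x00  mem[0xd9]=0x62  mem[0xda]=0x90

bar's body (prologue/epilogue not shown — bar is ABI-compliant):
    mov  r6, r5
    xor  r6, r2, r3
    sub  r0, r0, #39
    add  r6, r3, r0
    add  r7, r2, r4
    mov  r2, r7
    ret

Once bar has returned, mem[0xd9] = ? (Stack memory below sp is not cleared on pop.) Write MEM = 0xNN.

MEM = 0x3f

prologue: push r2 → mem[0xda]=0xd9, sp=0xda
prologue: push r6 → mem[0xd9]=0x3f, sp=0xd9
body[0] mov  r6, r5 → r6=0xaf
body[1] xor  r6, r2, r3 → r6=0x7d
body[2] sub  r0, r0, #39 → r0=0x18
body[3] add  r6, r3, r0 → r6=0xbc
body[4] add  r7, r2, r4 → r7=0x4b
body[5] mov  r2, r7 → r2=0x4b
epilogue: pop r6=0x3f, sp=0xda
epilogue: pop r2=0xd9, sp=0xdb
prologue pushed ['r2', 'r6'] at ['0xda', '0xd9']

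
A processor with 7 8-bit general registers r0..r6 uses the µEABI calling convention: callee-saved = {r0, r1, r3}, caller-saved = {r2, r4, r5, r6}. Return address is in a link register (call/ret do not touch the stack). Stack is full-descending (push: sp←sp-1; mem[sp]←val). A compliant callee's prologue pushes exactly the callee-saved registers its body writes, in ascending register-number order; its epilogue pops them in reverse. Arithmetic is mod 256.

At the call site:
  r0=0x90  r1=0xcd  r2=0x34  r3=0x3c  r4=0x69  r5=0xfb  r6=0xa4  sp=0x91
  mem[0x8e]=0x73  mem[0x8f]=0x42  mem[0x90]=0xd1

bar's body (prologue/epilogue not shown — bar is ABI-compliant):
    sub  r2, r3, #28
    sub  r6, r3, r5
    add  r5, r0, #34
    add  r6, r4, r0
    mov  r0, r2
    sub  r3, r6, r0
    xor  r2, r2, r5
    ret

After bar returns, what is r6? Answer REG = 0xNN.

prologue: push r0 → mem[0x90]=0x90, sp=0x90
prologue: push r3 → mem[0x8f]=0x3c, sp=0x8f
body[0] sub  r2, r3, #28 → r2=0x20
body[1] sub  r6, r3, r5 → r6=0x41
body[2] add  r5, r0, #34 → r5=0xb2
body[3] add  r6, r4, r0 → r6=0xf9
body[4] mov  r0, r2 → r0=0x20
body[5] sub  r3, r6, r0 → r3=0xd9
body[6] xor  r2, r2, r5 → r2=0x92
epilogue: pop r3=0x3c, sp=0x90
epilogue: pop r0=0x90, sp=0x91
r6 is caller-saved → body value

REG = 0xf9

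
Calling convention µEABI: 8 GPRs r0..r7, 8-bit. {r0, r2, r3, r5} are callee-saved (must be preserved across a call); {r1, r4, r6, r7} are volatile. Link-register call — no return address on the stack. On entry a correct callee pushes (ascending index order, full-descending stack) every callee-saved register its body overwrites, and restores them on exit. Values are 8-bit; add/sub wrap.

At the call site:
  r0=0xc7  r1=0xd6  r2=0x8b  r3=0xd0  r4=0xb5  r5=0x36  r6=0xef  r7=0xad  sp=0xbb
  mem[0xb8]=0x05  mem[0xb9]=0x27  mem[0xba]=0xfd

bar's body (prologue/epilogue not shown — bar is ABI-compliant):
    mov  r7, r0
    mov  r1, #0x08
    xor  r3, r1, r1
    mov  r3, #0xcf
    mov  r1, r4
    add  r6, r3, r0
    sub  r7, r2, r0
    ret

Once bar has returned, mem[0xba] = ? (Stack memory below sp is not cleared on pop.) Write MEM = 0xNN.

prologue: push r3 → mem[0xba]=0xd0, sp=0xba
body[0] mov  r7, r0 → r7=0xc7
body[1] mov  r1, #0x08 → r1=0x08
body[2] xor  r3, r1, r1 → r3=0x00
body[3] mov  r3, #0xcf → r3=0xcf
body[4] mov  r1, r4 → r1=0xb5
body[5] add  r6, r3, r0 → r6=0x96
body[6] sub  r7, r2, r0 → r7=0xc4
epilogue: pop r3=0xd0, sp=0xbb
prologue pushed ['r3'] at ['0xba']

MEM = 0xd0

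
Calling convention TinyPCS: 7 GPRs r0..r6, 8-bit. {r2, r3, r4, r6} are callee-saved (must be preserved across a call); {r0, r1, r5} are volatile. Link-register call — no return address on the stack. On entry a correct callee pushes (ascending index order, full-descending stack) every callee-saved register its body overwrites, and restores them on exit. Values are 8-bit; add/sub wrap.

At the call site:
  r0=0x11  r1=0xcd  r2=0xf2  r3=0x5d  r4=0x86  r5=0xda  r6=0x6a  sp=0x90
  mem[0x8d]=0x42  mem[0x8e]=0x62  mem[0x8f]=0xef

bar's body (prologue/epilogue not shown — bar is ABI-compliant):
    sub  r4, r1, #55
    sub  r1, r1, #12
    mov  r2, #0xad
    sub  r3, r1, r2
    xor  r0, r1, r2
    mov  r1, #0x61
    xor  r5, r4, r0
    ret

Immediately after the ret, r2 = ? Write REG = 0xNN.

REG = 0xf2

prologue: push r2 → mem[0x8f]=0xf2, sp=0x8f
prologue: push r3 → mem[0x8e]=0x5d, sp=0x8e
prologue: push r4 → mem[0x8d]=0x86, sp=0x8d
body[0] sub  r4, r1, #55 → r4=0x96
body[1] sub  r1, r1, #12 → r1=0xc1
body[2] mov  r2, #0xad → r2=0xad
body[3] sub  r3, r1, r2 → r3=0x14
body[4] xor  r0, r1, r2 → r0=0x6c
body[5] mov  r1, #0x61 → r1=0x61
body[6] xor  r5, r4, r0 → r5=0xfa
epilogue: pop r4=0x86, sp=0x8e
epilogue: pop r3=0x5d, sp=0x8f
epilogue: pop r2=0xf2, sp=0x90
r2 is callee-saved → restored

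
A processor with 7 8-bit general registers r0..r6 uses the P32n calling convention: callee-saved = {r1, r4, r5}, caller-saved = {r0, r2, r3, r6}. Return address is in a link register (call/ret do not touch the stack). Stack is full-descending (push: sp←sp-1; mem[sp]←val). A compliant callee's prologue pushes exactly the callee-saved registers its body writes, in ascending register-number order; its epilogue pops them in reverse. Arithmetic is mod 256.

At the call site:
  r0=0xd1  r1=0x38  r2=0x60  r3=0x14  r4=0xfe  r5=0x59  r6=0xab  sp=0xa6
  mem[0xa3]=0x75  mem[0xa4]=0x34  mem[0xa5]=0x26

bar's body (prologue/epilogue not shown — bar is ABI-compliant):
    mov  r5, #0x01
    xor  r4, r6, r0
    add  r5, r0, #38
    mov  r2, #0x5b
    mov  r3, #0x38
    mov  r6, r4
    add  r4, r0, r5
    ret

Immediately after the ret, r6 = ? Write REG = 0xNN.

REG = 0x7a

prologue: push r4 → mem[0xa5]=0xfe, sp=0xa5
prologue: push r5 → mem[0xa4]=0x59, sp=0xa4
body[0] mov  r5, #0x01 → r5=0x01
body[1] xor  r4, r6, r0 → r4=0x7a
body[2] add  r5, r0, #38 → r5=0xf7
body[3] mov  r2, #0x5b → r2=0x5b
body[4] mov  r3, #0x38 → r3=0x38
body[5] mov  r6, r4 → r6=0x7a
body[6] add  r4, r0, r5 → r4=0xc8
epilogue: pop r5=0x59, sp=0xa5
epilogue: pop r4=0xfe, sp=0xa6
r6 is caller-saved → body value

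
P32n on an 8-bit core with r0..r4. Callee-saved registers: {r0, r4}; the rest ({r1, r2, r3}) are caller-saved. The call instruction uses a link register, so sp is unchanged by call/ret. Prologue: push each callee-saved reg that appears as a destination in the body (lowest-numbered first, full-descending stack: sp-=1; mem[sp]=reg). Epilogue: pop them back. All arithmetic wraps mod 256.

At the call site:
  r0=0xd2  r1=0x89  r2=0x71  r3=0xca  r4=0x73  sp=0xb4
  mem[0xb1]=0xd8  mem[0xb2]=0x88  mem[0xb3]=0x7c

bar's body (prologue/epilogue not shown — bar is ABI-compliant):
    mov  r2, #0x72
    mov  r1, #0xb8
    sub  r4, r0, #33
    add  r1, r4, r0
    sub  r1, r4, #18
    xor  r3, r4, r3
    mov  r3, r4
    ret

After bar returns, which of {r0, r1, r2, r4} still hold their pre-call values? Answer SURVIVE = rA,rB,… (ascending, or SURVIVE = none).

prologue: push r4 → mem[0xb3]=0x73, sp=0xb3
body[0] mov  r2, #0x72 → r2=0x72
body[1] mov  r1, #0xb8 → r1=0xb8
body[2] sub  r4, r0, #33 → r4=0xb1
body[3] add  r1, r4, r0 → r1=0x83
body[4] sub  r1, r4, #18 → r1=0x9f
body[5] xor  r3, r4, r3 → r3=0x7b
body[6] mov  r3, r4 → r3=0xb1
epilogue: pop r4=0x73, sp=0xb4
r0: callee-saved, written=False
r1: caller-saved, written=True
r2: caller-saved, written=True
r4: callee-saved, written=True

SURVIVE = r0,r4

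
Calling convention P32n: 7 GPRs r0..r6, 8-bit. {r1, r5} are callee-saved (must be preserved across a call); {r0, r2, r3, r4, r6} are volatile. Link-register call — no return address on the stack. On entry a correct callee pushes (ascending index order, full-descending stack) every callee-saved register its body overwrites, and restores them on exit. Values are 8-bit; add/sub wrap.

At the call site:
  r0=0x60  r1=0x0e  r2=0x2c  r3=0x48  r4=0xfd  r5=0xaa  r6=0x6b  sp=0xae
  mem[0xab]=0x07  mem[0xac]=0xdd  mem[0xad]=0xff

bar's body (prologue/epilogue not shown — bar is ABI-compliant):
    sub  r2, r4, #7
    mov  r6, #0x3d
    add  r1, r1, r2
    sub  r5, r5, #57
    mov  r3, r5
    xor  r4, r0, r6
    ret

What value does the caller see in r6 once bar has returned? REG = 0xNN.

REG = 0x3d

prologue: push r1 -> mem[0xad]=0x0e, sp=0xad
prologue: push r5 -> mem[0xac]=0xaa, sp=0xac
body[0] sub  r2, r4, #7 -> r2=0xf6
body[1] mov  r6, #0x3d -> r6=0x3d
body[2] add  r1, r1, r2 -> r1=0x04
body[3] sub  r5, r5, #57 -> r5=0x71
body[4] mov  r3, r5 -> r3=0x71
body[5] xor  r4, r0, r6 -> r4=0x5d
epilogue: pop r5=0xaa, sp=0xad
epilogue: pop r1=0x0e, sp=0xae
r6 is caller-saved -> body value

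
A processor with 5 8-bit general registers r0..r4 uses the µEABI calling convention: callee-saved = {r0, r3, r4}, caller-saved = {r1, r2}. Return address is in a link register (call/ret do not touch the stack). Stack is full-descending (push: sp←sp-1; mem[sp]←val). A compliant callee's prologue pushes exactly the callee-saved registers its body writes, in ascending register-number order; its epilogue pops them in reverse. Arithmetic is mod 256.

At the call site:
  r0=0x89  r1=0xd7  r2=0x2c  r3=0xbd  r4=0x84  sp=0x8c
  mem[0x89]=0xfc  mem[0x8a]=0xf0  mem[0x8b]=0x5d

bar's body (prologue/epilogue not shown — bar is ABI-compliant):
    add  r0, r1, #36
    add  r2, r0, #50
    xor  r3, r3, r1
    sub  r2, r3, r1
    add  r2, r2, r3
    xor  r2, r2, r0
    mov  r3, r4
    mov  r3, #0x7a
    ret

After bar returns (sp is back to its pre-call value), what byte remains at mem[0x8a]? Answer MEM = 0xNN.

MEM = 0xbd

prologue: push r0 -> mem[0x8b]=0x89, sp=0x8b
prologue: push r3 -> mem[0x8a]=0xbd, sp=0x8a
body[0] add  r0, r1, #36 -> r0=0xfb
body[1] add  r2, r0, #50 -> r2=0x2d
body[2] xor  r3, r3, r1 -> r3=0x6a
body[3] sub  r2, r3, r1 -> r2=0x93
body[4] add  r2, r2, r3 -> r2=0xfd
body[5] xor  r2, r2, r0 -> r2=0x06
body[6] mov  r3, r4 -> r3=0x84
body[7] mov  r3, #0x7a -> r3=0x7a
epilogue: pop r3=0xbd, sp=0x8b
epilogue: pop r0=0x89, sp=0x8c
prologue pushed ['r0', 'r3'] at ['0x8b', '0x8a']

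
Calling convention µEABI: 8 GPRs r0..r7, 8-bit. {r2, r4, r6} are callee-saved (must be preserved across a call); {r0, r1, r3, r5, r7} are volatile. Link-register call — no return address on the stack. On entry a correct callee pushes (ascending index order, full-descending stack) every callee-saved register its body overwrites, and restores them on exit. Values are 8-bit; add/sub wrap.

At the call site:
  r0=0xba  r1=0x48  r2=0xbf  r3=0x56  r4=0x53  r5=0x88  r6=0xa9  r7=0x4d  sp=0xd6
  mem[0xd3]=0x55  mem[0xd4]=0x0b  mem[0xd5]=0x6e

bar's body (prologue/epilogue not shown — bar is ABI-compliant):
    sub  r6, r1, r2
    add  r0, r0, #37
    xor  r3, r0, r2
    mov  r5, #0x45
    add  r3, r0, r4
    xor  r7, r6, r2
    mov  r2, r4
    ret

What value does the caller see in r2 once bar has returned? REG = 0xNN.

prologue: push r2 -> mem[0xd5]=0xbf, sp=0xd5
prologue: push r6 -> mem[0xd4]=0xa9, sp=0xd4
body[0] sub  r6, r1, r2 -> r6=0x89
body[1] add  r0, r0, #37 -> r0=0xdf
body[2] xor  r3, r0, r2 -> r3=0x60
body[3] mov  r5, #0x45 -> r5=0x45
body[4] add  r3, r0, r4 -> r3=0x32
body[5] xor  r7, r6, r2 -> r7=0x36
body[6] mov  r2, r4 -> r2=0x53
epilogue: pop r6=0xa9, sp=0xd5
epilogue: pop r2=0xbf, sp=0xd6
r2 is callee-saved -> restored

REG = 0xbf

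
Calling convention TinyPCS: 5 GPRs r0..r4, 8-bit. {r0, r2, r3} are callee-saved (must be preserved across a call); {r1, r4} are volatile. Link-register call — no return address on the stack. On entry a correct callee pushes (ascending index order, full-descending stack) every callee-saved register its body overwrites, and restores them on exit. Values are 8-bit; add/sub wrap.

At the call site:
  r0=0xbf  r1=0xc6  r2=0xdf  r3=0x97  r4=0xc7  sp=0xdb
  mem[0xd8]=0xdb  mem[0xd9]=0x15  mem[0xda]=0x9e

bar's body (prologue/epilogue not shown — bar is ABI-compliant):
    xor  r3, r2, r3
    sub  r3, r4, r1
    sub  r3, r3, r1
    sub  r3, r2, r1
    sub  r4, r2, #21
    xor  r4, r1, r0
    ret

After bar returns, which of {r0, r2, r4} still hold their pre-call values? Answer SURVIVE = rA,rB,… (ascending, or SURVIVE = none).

SURVIVE = r0,r2

prologue: push r3 → mem[0xda]=0x97, sp=0xda
body[0] xor  r3, r2, r3 → r3=0x48
body[1] sub  r3, r4, r1 → r3=0x01
body[2] sub  r3, r3, r1 → r3=0x3b
body[3] sub  r3, r2, r1 → r3=0x19
body[4] sub  r4, r2, #21 → r4=0xca
body[5] xor  r4, r1, r0 → r4=0x79
epilogue: pop r3=0x97, sp=0xdb
r0: callee-saved, written=False
r2: callee-saved, written=False
r4: caller-saved, written=True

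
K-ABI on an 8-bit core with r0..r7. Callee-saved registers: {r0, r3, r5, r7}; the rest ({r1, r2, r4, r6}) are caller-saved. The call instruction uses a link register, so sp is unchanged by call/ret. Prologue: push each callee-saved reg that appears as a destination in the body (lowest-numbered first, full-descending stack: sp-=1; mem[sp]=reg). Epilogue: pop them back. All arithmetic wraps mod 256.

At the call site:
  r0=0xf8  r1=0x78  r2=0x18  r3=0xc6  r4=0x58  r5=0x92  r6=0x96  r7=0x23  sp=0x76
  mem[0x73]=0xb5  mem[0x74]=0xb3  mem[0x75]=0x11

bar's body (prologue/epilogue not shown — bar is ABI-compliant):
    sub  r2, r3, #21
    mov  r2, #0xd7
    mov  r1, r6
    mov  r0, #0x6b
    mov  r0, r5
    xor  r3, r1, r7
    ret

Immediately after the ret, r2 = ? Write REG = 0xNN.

prologue: push r0 -> mem[0x75]=0xf8, sp=0x75
prologue: push r3 -> mem[0x74]=0xc6, sp=0x74
body[0] sub  r2, r3, #21 -> r2=0xb1
body[1] mov  r2, #0xd7 -> r2=0xd7
body[2] mov  r1, r6 -> r1=0x96
body[3] mov  r0, #0x6b -> r0=0x6b
body[4] mov  r0, r5 -> r0=0x92
body[5] xor  r3, r1, r7 -> r3=0xb5
epilogue: pop r3=0xc6, sp=0x75
epilogue: pop r0=0xf8, sp=0x76
r2 is caller-saved -> body value

REG = 0xd7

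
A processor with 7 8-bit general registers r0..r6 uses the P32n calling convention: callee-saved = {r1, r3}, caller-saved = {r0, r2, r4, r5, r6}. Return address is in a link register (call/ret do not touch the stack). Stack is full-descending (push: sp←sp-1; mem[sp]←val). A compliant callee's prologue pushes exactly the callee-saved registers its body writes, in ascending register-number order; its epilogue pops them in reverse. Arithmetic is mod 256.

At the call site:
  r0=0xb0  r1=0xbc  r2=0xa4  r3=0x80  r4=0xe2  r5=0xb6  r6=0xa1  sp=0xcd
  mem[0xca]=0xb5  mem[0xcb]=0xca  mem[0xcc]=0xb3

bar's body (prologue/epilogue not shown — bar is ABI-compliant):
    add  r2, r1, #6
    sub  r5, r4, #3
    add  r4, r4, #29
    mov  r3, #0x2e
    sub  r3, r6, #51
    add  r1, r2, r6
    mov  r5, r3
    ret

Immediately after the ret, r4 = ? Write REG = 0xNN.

REG = 0xff

prologue: push r1 → mem[0xcc]=0xbc, sp=0xcc
prologue: push r3 → mem[0xcb]=0x80, sp=0xcb
body[0] add  r2, r1, #6 → r2=0xc2
body[1] sub  r5, r4, #3 → r5=0xdf
body[2] add  r4, r4, #29 → r4=0xff
body[3] mov  r3, #0x2e → r3=0x2e
body[4] sub  r3, r6, #51 → r3=0x6e
body[5] add  r1, r2, r6 → r1=0x63
body[6] mov  r5, r3 → r5=0x6e
epilogue: pop r3=0x80, sp=0xcc
epilogue: pop r1=0xbc, sp=0xcd
r4 is caller-saved → body value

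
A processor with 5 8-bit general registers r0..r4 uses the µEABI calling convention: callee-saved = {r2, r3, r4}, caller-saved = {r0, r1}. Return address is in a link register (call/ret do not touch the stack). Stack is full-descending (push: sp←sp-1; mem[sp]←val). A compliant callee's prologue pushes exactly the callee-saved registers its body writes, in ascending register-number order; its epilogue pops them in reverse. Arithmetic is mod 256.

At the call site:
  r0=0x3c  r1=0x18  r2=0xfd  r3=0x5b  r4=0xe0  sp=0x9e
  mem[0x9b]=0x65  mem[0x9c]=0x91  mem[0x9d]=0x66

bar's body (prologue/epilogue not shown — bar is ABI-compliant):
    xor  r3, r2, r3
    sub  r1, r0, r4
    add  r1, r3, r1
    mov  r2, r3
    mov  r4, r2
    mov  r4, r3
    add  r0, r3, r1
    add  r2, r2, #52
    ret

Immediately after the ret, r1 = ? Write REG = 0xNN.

REG = 0x02

prologue: push r2 → mem[0x9d]=0xfd, sp=0x9d
prologue: push r3 → mem[0x9c]=0x5b, sp=0x9c
prologue: push r4 → mem[0x9b]=0xe0, sp=0x9b
body[0] xor  r3, r2, r3 → r3=0xa6
body[1] sub  r1, r0, r4 → r1=0x5c
body[2] add  r1, r3, r1 → r1=0x02
body[3] mov  r2, r3 → r2=0xa6
body[4] mov  r4, r2 → r4=0xa6
body[5] mov  r4, r3 → r4=0xa6
body[6] add  r0, r3, r1 → r0=0xa8
body[7] add  r2, r2, #52 → r2=0xda
epilogue: pop r4=0xe0, sp=0x9c
epilogue: pop r3=0x5b, sp=0x9d
epilogue: pop r2=0xfd, sp=0x9e
r1 is caller-saved → body value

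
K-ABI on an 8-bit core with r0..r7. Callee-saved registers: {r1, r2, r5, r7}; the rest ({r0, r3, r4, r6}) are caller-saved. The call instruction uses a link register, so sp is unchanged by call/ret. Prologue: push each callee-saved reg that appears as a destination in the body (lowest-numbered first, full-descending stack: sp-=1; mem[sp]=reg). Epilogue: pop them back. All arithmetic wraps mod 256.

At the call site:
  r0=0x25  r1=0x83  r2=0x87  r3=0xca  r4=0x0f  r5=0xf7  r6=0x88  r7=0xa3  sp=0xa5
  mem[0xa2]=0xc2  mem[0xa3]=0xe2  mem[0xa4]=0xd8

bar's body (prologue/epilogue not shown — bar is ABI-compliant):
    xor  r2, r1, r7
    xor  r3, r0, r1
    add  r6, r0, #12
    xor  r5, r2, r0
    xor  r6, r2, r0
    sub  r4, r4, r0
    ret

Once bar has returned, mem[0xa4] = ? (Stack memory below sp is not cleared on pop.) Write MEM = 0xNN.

prologue: push r2 -> mem[0xa4]=0x87, sp=0xa4
prologue: push r5 -> mem[0xa3]=0xf7, sp=0xa3
body[0] xor  r2, r1, r7 -> r2=0x20
body[1] xor  r3, r0, r1 -> r3=0xa6
body[2] add  r6, r0, #12 -> r6=0x31
body[3] xor  r5, r2, r0 -> r5=0x05
body[4] xor  r6, r2, r0 -> r6=0x05
body[5] sub  r4, r4, r0 -> r4=0xea
epilogue: pop r5=0xf7, sp=0xa4
epilogue: pop r2=0x87, sp=0xa5
prologue pushed ['r2', 'r5'] at ['0xa4', '0xa3']

MEM = 0x87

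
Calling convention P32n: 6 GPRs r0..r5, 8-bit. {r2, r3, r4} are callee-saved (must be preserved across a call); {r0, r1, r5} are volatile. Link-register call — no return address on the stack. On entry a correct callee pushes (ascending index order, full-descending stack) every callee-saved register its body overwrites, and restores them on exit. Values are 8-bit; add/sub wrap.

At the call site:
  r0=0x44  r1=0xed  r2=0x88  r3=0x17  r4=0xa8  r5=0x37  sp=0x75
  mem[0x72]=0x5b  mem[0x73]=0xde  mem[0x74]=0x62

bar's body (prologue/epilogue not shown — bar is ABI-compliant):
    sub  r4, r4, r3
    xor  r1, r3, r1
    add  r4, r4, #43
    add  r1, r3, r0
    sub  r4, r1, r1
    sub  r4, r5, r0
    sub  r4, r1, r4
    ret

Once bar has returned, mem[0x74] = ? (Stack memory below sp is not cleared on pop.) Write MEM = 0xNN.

MEM = 0xa8

prologue: push r4 -> mem[0x74]=0xa8, sp=0x74
body[0] sub  r4, r4, r3 -> r4=0x91
body[1] xor  r1, r3, r1 -> r1=0xfa
body[2] add  r4, r4, #43 -> r4=0xbc
body[3] add  r1, r3, r0 -> r1=0x5b
body[4] sub  r4, r1, r1 -> r4=0x00
body[5] sub  r4, r5, r0 -> r4=0xf3
body[6] sub  r4, r1, r4 -> r4=0x68
epilogue: pop r4=0xa8, sp=0x75
prologue pushed ['r4'] at ['0x74']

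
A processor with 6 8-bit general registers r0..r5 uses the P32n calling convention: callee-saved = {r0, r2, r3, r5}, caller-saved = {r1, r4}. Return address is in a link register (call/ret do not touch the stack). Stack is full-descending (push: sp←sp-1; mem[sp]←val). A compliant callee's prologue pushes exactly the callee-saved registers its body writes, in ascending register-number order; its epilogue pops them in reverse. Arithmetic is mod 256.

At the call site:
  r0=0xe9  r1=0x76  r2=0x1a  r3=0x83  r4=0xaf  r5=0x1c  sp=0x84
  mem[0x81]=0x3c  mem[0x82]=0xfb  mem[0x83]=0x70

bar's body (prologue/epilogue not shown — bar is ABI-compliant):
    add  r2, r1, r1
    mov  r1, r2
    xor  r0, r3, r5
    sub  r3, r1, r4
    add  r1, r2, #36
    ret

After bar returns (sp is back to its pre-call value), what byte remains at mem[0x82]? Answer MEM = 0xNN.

prologue: push r0 -> mem[0x83]=0xe9, sp=0x83
prologue: push r2 -> mem[0x82]=0x1a, sp=0x82
prologue: push r3 -> mem[0x81]=0x83, sp=0x81
body[0] add  r2, r1, r1 -> r2=0xec
body[1] mov  r1, r2 -> r1=0xec
body[2] xor  r0, r3, r5 -> r0=0x9f
body[3] sub  r3, r1, r4 -> r3=0x3d
body[4] add  r1, r2, #36 -> r1=0x10
epilogue: pop r3=0x83, sp=0x82
epilogue: pop r2=0x1a, sp=0x83
epilogue: pop r0=0xe9, sp=0x84
prologue pushed ['r0', 'r2', 'r3'] at ['0x83', '0x82', '0x81']

MEM = 0x1a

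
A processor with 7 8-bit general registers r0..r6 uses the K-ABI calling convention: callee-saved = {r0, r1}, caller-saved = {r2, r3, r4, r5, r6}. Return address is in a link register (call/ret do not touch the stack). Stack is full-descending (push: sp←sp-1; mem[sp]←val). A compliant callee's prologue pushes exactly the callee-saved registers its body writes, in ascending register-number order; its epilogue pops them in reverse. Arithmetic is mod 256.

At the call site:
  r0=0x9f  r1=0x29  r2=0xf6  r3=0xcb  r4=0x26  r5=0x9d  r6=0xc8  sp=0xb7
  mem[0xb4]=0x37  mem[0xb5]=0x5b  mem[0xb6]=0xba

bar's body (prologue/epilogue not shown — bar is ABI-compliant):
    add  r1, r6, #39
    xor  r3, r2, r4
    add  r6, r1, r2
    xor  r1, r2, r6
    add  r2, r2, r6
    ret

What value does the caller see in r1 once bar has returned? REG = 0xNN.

prologue: push r1 → mem[0xb6]=0x29, sp=0xb6
body[0] add  r1, r6, #39 → r1=0xef
body[1] xor  r3, r2, r4 → r3=0xd0
body[2] add  r6, r1, r2 → r6=0xe5
body[3] xor  r1, r2, r6 → r1=0x13
body[4] add  r2, r2, r6 → r2=0xdb
epilogue: pop r1=0x29, sp=0xb7
r1 is callee-saved → restored

REG = 0x29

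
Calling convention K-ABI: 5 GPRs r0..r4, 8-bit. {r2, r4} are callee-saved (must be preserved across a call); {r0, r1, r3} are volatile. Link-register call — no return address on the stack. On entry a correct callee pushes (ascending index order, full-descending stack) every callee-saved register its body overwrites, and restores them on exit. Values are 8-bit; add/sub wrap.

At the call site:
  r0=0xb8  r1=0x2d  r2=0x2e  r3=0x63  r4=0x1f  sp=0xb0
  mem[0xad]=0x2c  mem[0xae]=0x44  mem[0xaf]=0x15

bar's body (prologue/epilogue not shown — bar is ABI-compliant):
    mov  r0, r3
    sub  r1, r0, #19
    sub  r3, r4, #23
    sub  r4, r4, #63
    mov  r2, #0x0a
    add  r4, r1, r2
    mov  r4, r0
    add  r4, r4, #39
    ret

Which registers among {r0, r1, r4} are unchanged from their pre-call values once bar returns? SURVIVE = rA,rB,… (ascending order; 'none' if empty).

prologue: push r2 -> mem[0xaf]=0x2e, sp=0xaf
prologue: push r4 -> mem[0xae]=0x1f, sp=0xae
body[0] mov  r0, r3 -> r0=0x63
body[1] sub  r1, r0, #19 -> r1=0x50
body[2] sub  r3, r4, #23 -> r3=0x08
body[3] sub  r4, r4, #63 -> r4=0xe0
body[4] mov  r2, #0x0a -> r2=0x0a
body[5] add  r4, r1, r2 -> r4=0x5a
body[6] mov  r4, r0 -> r4=0x63
body[7] add  r4, r4, #39 -> r4=0x8a
epilogue: pop r4=0x1f, sp=0xaf
epilogue: pop r2=0x2e, sp=0xb0
r0: caller-saved, written=True
r1: caller-saved, written=True
r4: callee-saved, written=True

SURVIVE = r4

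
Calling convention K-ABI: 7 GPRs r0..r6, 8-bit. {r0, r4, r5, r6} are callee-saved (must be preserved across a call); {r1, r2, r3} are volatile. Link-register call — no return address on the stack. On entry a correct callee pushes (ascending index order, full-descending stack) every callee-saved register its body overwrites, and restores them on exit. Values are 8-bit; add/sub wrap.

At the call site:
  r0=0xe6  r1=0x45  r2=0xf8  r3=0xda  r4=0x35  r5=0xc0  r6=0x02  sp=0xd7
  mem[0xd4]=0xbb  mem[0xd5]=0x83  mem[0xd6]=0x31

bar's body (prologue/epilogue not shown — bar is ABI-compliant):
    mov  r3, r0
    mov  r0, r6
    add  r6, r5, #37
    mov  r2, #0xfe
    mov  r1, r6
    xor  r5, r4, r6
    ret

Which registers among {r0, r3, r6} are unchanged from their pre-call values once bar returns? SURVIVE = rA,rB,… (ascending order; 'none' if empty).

SURVIVE = r0,r6

prologue: push r0 → mem[0xd6]=0xe6, sp=0xd6
prologue: push r5 → mem[0xd5]=0xc0, sp=0xd5
prologue: push r6 → mem[0xd4]=0x02, sp=0xd4
body[0] mov  r3, r0 → r3=0xe6
body[1] mov  r0, r6 → r0=0x02
body[2] add  r6, r5, #37 → r6=0xe5
body[3] mov  r2, #0xfe → r2=0xfe
body[4] mov  r1, r6 → r1=0xe5
body[5] xor  r5, r4, r6 → r5=0xd0
epilogue: pop r6=0x02, sp=0xd5
epilogue: pop r5=0xc0, sp=0xd6
epilogue: pop r0=0xe6, sp=0xd7
r0: callee-saved, written=True
r3: caller-saved, written=True
r6: callee-saved, written=True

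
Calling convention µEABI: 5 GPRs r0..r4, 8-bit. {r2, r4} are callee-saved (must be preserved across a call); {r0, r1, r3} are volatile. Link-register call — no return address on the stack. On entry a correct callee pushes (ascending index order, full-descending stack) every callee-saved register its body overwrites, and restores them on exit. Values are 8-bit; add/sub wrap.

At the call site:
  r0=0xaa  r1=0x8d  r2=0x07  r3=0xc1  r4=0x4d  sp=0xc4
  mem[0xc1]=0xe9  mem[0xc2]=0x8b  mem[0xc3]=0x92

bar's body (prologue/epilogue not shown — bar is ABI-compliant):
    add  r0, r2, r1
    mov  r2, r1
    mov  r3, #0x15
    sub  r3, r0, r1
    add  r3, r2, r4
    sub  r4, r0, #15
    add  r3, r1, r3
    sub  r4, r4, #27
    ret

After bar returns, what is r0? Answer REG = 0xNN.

prologue: push r2 -> mem[0xc3]=0x07, sp=0xc3
prologue: push r4 -> mem[0xc2]=0x4d, sp=0xc2
body[0] add  r0, r2, r1 -> r0=0x94
body[1] mov  r2, r1 -> r2=0x8d
body[2] mov  r3, #0x15 -> r3=0x15
body[3] sub  r3, r0, r1 -> r3=0x07
body[4] add  r3, r2, r4 -> r3=0xda
body[5] sub  r4, r0, #15 -> r4=0x85
body[6] add  r3, r1, r3 -> r3=0x67
body[7] sub  r4, r4, #27 -> r4=0x6a
epilogue: pop r4=0x4d, sp=0xc3
epilogue: pop r2=0x07, sp=0xc4
r0 is caller-saved -> body value

REG = 0x94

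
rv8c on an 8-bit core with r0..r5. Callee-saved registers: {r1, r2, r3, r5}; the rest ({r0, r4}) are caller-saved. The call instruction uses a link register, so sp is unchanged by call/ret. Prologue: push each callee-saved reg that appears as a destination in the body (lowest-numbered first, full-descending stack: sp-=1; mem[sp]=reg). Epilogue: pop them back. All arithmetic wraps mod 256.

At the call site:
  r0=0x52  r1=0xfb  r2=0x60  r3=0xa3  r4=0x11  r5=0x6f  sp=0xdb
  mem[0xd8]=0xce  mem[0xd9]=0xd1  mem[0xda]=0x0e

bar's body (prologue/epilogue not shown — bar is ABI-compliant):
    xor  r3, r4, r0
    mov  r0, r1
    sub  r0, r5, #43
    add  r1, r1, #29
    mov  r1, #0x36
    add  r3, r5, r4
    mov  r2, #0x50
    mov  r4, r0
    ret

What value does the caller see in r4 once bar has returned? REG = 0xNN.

REG = 0x44

prologue: push r1 -> mem[0xda]=0xfb, sp=0xda
prologue: push r2 -> mem[0xd9]=0x60, sp=0xd9
prologue: push r3 -> mem[0xd8]=0xa3, sp=0xd8
body[0] xor  r3, r4, r0 -> r3=0x43
body[1] mov  r0, r1 -> r0=0xfb
body[2] sub  r0, r5, #43 -> r0=0x44
body[3] add  r1, r1, #29 -> r1=0x18
body[4] mov  r1, #0x36 -> r1=0x36
body[5] add  r3, r5, r4 -> r3=0x80
body[6] mov  r2, #0x50 -> r2=0x50
body[7] mov  r4, r0 -> r4=0x44
epilogue: pop r3=0xa3, sp=0xd9
epilogue: pop r2=0x60, sp=0xda
epilogue: pop r1=0xfb, sp=0xdb
r4 is caller-saved -> body value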